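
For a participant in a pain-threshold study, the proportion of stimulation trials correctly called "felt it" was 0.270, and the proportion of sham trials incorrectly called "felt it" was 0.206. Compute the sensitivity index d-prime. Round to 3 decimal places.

d-prime = 0.208

z(0.270) = -0.6128, z(0.206) = -0.8204
d' = z(H) − z(FA) = -0.6128 − (-0.8204) = 0.2076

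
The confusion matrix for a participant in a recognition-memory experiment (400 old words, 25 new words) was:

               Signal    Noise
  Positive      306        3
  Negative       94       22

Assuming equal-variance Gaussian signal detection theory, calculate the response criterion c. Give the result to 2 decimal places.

H = 306/400 = 0.7650
FA = 3/25 = 0.1200
z(H) = z(0.7650) = 0.7225
z(FA) = z(0.1200) = -1.1750
c = −½·[z(H) + z(FA)] = −0.5 × (0.7225 + (-1.1750)) = 0.22625
c > 0: the participant has a conservative response bias.

c = 0.23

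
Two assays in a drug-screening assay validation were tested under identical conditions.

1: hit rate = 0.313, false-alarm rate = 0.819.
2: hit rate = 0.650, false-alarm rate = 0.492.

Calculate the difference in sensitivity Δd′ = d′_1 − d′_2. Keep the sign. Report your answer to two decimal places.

Δd′ = -1.80

1: z(0.313) = -0.487, z(0.819) = 0.912, d' = -1.399
2: z(0.650) = 0.385, z(0.492) = -0.020, d' = 0.405
Δd' = d'_1 − d'_2 = -1.399 − 0.405 = -1.804
2 has the higher sensitivity.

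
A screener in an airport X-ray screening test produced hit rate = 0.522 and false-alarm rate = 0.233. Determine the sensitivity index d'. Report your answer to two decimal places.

z(0.522) = 0.055, z(0.233) = -0.729
d' = z(H) − z(FA) = 0.055 − (-0.729) = 0.784

d' = 0.78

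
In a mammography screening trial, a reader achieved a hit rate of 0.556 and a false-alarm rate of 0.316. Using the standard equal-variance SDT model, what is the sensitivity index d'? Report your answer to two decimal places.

d' = 0.62

Φ⁻¹(0.556) = 0.141, Φ⁻¹(0.316) = -0.479
d' = z(H) − z(FA) = 0.141 − (-0.479) = 0.620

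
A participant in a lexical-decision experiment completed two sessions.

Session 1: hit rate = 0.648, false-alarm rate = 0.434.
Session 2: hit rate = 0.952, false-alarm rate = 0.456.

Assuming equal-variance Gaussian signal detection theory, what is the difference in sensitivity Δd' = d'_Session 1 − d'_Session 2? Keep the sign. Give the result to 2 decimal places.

Δd' = -1.23

Session 1: z(0.648) = 0.380, z(0.434) = -0.166, d' = 0.546
Session 2: z(0.952) = 1.665, z(0.456) = -0.111, d' = 1.776
Δd' = d'_Session 1 − d'_Session 2 = 0.546 − 1.776 = -1.230
Session 2 has the higher sensitivity.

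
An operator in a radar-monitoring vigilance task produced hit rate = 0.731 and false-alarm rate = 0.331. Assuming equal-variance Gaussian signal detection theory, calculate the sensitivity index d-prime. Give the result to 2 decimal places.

z(H) = 0.6158
z(FA) = -0.4372
d' = z(H) − z(FA) = 0.6158 − (-0.4372) = 1.0530

d-prime = 1.05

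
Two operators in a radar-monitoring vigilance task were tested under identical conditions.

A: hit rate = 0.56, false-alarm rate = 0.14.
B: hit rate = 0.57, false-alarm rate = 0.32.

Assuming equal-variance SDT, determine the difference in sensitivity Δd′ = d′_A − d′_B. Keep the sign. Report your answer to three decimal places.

Δd′ = 0.587

A: z(0.56) = 0.1510, z(0.14) = -1.0803, d' = 1.2313
B: z(0.57) = 0.1764, z(0.32) = -0.4677, d' = 0.6441
Δd' = d'_A − d'_B = 1.2313 − 0.6441 = 0.5872
A has the higher sensitivity.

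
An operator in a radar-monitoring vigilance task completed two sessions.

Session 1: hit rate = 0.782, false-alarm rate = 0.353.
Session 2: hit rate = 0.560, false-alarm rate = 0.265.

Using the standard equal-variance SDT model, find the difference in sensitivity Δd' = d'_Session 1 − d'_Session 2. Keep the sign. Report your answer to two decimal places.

Session 1: z(0.782) = 0.779, z(0.353) = -0.377, d' = 1.156
Session 2: z(0.560) = 0.151, z(0.265) = -0.628, d' = 0.779
Δd' = d'_Session 1 − d'_Session 2 = 1.156 − 0.779 = 0.377
Session 1 has the higher sensitivity.

Δd' = 0.38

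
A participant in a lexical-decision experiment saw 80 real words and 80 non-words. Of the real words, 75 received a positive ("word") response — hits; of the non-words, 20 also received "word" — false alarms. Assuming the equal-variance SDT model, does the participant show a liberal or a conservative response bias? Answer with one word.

z(H) = 1.534, z(FA) = -0.674
c = −½·(z(H) + z(FA)) = -0.430
c < 0 → liberal criterion (biased toward responding “yes”).

liberal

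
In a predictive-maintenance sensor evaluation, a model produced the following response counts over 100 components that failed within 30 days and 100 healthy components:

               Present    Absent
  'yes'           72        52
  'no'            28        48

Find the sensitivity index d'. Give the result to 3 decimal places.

d' = 0.533

H = 72/100 = 0.7200
FA = 52/100 = 0.5200
Φ⁻¹(H) = Φ⁻¹(0.7200) = 0.5828
Φ⁻¹(FA) = Φ⁻¹(0.5200) = 0.0502
d' = z(H) − z(FA) = 0.5828 − 0.0502 = 0.5326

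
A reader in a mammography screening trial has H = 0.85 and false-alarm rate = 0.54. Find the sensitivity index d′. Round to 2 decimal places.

d′ = 0.94

Φ⁻¹(0.85) = 1.036, Φ⁻¹(0.54) = 0.100
d' = z(H) − z(FA) = 1.036 − 0.100 = 0.936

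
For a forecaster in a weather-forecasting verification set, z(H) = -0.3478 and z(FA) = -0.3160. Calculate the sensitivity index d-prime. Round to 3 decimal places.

d-prime = -0.032

d' = z(H) − z(FA) = -0.3478 − (-0.3160) = -0.0318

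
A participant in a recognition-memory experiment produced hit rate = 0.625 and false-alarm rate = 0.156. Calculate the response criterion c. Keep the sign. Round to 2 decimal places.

Φ⁻¹(H) = Φ⁻¹(0.625) = 0.319
Φ⁻¹(FA) = Φ⁻¹(0.156) = -1.011
c = −½·[z(H) + z(FA)] = −0.5 × (0.319 + (-1.011)) = 0.346
c > 0: the participant has a conservative response bias.

c = 0.35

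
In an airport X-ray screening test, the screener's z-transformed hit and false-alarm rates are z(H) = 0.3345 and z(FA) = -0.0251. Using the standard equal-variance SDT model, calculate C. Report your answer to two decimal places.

C = -0.15

c = −½·[z(H) + z(FA)] = −½·(0.3345 + (-0.0251)) = -0.1547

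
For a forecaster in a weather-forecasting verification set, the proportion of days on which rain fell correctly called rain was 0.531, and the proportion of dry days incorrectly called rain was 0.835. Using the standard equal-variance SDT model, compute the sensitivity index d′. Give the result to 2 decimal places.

d′ = -0.90

z(H) = z(0.531) = 0.078
z(FA) = z(0.835) = 0.974
d' = z(H) − z(FA) = 0.078 − 0.974 = -0.896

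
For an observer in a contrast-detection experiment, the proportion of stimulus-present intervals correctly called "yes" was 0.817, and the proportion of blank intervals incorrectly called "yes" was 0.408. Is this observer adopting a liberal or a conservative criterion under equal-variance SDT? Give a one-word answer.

liberal

z(H) = 0.904, z(FA) = -0.233
c = −½·(z(H) + z(FA)) = -0.3355
c < 0 → liberal criterion (biased toward responding “yes”).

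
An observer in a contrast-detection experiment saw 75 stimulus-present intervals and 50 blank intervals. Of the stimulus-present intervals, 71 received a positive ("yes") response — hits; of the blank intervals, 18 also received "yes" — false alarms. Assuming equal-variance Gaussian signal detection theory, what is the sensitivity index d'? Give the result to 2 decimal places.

d' = 1.97

H = 71/75 = 0.9467
FA = 18/50 = 0.3600
Φ⁻¹(H) = 1.614
Φ⁻¹(FA) = -0.358
d' = z(H) − z(FA) = 1.614 − (-0.358) = 1.972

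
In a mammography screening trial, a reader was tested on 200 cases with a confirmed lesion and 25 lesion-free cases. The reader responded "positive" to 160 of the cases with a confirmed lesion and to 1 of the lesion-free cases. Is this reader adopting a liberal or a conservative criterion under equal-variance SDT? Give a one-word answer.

conservative

z(H) = 0.842, z(FA) = -1.751
c = −½·(z(H) + z(FA)) = 0.4545
c > 0 → conservative criterion (biased toward responding “no”).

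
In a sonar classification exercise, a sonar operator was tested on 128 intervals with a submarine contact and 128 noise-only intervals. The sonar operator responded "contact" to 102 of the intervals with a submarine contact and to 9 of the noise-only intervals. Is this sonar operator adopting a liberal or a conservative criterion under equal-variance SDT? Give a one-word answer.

z(H) = 0.831, z(FA) = -1.473
c = −½·(z(H) + z(FA)) = 0.321
c > 0 → conservative criterion (biased toward responding “no”).

conservative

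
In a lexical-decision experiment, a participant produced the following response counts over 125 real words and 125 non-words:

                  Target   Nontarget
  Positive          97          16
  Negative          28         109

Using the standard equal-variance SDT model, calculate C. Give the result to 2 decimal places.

H = 97/125 = 0.7760
FA = 16/125 = 0.1280
z(0.7760) = 0.7588, z(0.1280) = -1.1359
c = −½·[z(H) + z(FA)] = −0.5 × (0.7588 + (-1.1359)) = 0.18855

C = 0.19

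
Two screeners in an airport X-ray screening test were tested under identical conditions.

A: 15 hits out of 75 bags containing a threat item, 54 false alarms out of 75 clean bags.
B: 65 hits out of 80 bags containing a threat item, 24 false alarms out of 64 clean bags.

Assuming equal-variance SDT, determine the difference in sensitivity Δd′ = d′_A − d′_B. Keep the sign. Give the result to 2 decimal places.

A: z(0.2000) = -0.842, z(0.7200) = 0.583, d' = -1.425
B: z(0.8125) = 0.887, z(0.3750) = -0.319, d' = 1.206
Δd' = d'_A − d'_B = -1.425 − 1.206 = -2.631
B has the higher sensitivity.

Δd′ = -2.63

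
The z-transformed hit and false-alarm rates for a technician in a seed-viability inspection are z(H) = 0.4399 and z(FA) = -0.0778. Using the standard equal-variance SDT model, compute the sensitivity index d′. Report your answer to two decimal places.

d' = z(H) − z(FA) = 0.4399 − (-0.0778) = 0.5177

d′ = 0.52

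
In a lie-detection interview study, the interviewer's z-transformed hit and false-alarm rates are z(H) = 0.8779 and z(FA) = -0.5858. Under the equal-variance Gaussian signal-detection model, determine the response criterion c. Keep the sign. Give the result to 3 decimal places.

c = −½·[z(H) + z(FA)] = −½·(0.8779 + (-0.5858)) = -0.14605

c = -0.146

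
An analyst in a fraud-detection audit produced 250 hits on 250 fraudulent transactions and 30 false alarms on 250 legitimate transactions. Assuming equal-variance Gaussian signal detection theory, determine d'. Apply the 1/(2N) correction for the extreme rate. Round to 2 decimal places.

d' = 4.05

The hit rate is 250/250 = 1, so apply the 1/(2N) correction: H → 1 − 1/(2·250) = 0.99800.
z(H) = z(0.99800) = 2.878
z(FA) = z(0.12000) = -1.175
d' = 2.878 − (-1.175) = 4.053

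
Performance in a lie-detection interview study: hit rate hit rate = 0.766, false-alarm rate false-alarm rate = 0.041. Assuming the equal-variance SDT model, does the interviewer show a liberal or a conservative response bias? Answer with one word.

conservative

z(H) = 0.726, z(FA) = -1.739
c = −½·(z(H) + z(FA)) = 0.5065
c > 0 → conservative criterion (biased toward responding “no”).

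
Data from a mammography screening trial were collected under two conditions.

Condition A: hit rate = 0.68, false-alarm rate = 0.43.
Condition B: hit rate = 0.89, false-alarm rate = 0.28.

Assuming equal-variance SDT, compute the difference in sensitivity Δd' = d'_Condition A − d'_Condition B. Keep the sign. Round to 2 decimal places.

Condition A: z(0.68) = 0.468, z(0.43) = -0.176, d' = 0.644
Condition B: z(0.89) = 1.227, z(0.28) = -0.583, d' = 1.810
Δd' = d'_Condition A − d'_Condition B = 0.644 − 1.810 = -1.166
Condition B has the higher sensitivity.

Δd' = -1.17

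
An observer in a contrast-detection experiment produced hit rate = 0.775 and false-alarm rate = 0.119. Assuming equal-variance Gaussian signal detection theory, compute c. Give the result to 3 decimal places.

z(H) = 0.7554
z(FA) = -1.1800
c = −½·[z(H) + z(FA)] = −0.5 × (0.7554 + (-1.1800)) = 0.2123

c = 0.212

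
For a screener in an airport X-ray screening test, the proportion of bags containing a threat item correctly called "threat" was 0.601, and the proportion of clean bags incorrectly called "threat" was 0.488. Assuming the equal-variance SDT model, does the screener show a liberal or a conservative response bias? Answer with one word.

z(H) = 0.256, z(FA) = -0.030
c = −½·(z(H) + z(FA)) = -0.113
c < 0 → liberal criterion (biased toward responding “yes”).

liberal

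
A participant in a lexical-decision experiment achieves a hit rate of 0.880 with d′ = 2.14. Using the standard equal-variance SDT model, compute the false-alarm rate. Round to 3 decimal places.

z(hit rate) = z(0.880) = 1.1750
z(FA) = z(H) − d' = 1.1750 − 2.14 = -0.9650
false-alarm rate = Φ(-0.9650) = 0.1673

false-alarm rate = 0.167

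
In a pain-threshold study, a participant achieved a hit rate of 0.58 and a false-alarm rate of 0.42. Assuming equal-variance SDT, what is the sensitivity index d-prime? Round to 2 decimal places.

d-prime = 0.40

Φ⁻¹(H) = Φ⁻¹(0.58) = 0.2019
Φ⁻¹(FA) = Φ⁻¹(0.42) = -0.2019
d' = z(H) − z(FA) = 0.2019 − (-0.2019) = 0.4038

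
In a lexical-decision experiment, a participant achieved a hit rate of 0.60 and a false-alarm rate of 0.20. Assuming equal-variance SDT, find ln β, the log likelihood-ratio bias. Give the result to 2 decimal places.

ln β = 0.32

z(0.60) = 0.253, z(0.20) = -0.842
ln β = −½·[z(H)² − z(FA)²] = −0.5 × (0.064 − 0.709) = 0.3225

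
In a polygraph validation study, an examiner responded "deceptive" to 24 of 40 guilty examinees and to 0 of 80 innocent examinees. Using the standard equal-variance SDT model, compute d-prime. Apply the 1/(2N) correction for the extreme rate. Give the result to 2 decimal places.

d-prime = 2.75

The false-alarm rate is 0/80 = 0, so apply the 1/(2N) correction: FA → 1/(2·80) = 0.00625.
z(H) = z(0.60000) = 0.253
z(FA) = z(0.00625) = -2.498
d' = 0.253 − (-2.498) = 2.751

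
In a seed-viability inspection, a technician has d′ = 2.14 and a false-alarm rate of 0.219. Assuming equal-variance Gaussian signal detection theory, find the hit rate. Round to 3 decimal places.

hit rate = 0.914

z(false-alarm rate) = z(0.219) = -0.7756
z(H) = z(FA) + d' = -0.7756 + 2.14 = 1.3644
hit rate = Φ(1.3644) = 0.9138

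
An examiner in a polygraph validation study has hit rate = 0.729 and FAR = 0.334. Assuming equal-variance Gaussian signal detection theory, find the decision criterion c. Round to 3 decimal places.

z(0.729) = 0.6098, z(0.334) = -0.4289
c = −½·[z(H) + z(FA)] = −0.5 × (0.6098 + (-0.4289)) = -0.09045

c = -0.090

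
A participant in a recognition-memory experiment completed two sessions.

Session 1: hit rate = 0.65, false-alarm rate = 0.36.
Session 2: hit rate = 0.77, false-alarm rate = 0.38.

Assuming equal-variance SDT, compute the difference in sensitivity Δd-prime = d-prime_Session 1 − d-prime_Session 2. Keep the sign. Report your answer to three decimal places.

Session 1: z(0.65) = 0.3853, z(0.36) = -0.3585, d' = 0.7438
Session 2: z(0.77) = 0.7388, z(0.38) = -0.3055, d' = 1.0443
Δd' = d'_Session 1 − d'_Session 2 = 0.7438 − 1.0443 = -0.3005
Session 2 has the higher sensitivity.

Δd-prime = -0.301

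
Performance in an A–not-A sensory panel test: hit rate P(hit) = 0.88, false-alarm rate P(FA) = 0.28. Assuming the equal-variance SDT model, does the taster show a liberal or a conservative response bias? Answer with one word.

z(H) = 1.175, z(FA) = -0.583
c = −½·(z(H) + z(FA)) = -0.296
c < 0 → liberal criterion (biased toward responding “yes”).

liberal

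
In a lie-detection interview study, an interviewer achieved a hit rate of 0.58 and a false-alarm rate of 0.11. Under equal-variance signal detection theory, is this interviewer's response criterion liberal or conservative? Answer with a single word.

z(H) = 0.202, z(FA) = -1.227
c = −½·(z(H) + z(FA)) = 0.5125
c > 0 → conservative criterion (biased toward responding “no”).

conservative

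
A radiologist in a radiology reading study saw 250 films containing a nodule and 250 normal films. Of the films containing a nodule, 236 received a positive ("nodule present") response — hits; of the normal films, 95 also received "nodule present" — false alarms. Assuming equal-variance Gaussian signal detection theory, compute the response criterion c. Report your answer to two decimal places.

c = -0.64

H = 236/250 = 0.9440
FA = 95/250 = 0.3800
z(0.9440) = 1.589, z(0.3800) = -0.305
c = −½·[z(H) + z(FA)] = −0.5 × (1.589 + (-0.305)) = -0.642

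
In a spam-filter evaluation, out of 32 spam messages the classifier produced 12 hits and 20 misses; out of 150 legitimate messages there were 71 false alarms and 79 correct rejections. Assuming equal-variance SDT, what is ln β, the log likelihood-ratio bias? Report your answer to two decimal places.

H = 12/32 = 0.3750
FA = 71/150 = 0.4733
z(H) = z(0.3750) = -0.319
z(FA) = z(0.4733) = -0.067
ln β = −½·[z(H)² − z(FA)²] = −0.5 × (0.102 − 0.004) = -0.049

ln β = -0.05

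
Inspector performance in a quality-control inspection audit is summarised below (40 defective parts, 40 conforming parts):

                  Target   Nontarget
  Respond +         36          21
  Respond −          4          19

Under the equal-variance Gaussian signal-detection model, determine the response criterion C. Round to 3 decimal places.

H = 36/40 = 0.9000
FA = 21/40 = 0.5250
Φ⁻¹(0.9000) = 1.2816, Φ⁻¹(0.5250) = 0.0627
c = −½·[z(H) + z(FA)] = −0.5 × (1.2816 + 0.0627) = -0.67215

C = -0.672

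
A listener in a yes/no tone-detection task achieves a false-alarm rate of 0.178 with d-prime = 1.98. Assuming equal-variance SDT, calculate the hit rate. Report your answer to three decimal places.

z(false-alarm rate) = z(0.178) = -0.9230
z(H) = z(FA) + d' = -0.9230 + 1.98 = 1.0570
hit rate = Φ(1.0570) = 0.8547

hit rate = 0.855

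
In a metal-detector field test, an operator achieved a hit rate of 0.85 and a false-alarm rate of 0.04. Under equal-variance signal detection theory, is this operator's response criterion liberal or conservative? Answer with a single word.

z(H) = 1.036, z(FA) = -1.751
c = −½·(z(H) + z(FA)) = 0.3575
c > 0 → conservative criterion (biased toward responding “no”).

conservative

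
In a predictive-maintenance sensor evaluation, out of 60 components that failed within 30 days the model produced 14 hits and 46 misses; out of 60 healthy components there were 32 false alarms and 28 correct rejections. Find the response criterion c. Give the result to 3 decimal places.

c = 0.322

H = 14/60 = 0.2333
FA = 32/60 = 0.5333
Φ⁻¹(0.2333) = -0.7280, Φ⁻¹(0.5333) = 0.0836
c = −½·[z(H) + z(FA)] = −0.5 × (-0.7280 + 0.0836) = 0.3222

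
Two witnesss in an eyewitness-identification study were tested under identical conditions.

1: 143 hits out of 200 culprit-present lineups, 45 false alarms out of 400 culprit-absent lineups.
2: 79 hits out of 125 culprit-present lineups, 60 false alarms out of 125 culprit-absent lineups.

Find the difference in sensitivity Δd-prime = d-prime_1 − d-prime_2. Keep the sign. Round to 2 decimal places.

1: z(0.7150) = 0.568, z(0.1125) = -1.213, d' = 1.781
2: z(0.6320) = 0.337, z(0.4800) = -0.050, d' = 0.387
Δd' = d'_1 − d'_2 = 1.781 − 0.387 = 1.394
1 has the higher sensitivity.

Δd-prime = 1.39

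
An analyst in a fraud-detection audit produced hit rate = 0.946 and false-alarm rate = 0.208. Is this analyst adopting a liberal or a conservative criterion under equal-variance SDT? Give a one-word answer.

z(H) = 1.607, z(FA) = -0.813
c = −½·(z(H) + z(FA)) = -0.397
c < 0 → liberal criterion (biased toward responding “yes”).

liberal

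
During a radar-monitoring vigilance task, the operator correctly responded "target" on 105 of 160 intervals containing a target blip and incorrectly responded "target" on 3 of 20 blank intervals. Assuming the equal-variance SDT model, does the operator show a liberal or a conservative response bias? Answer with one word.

conservative

z(H) = 0.402, z(FA) = -1.036
c = −½·(z(H) + z(FA)) = 0.317
c > 0 → conservative criterion (biased toward responding “no”).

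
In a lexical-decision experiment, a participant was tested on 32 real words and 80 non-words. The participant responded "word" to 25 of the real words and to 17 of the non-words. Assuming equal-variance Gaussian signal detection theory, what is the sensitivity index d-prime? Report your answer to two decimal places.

d-prime = 1.57

H = 25/32 = 0.7812
FA = 17/80 = 0.2125
Φ⁻¹(H) = 0.776
Φ⁻¹(FA) = -0.798
d' = z(H) − z(FA) = 0.776 − (-0.798) = 1.574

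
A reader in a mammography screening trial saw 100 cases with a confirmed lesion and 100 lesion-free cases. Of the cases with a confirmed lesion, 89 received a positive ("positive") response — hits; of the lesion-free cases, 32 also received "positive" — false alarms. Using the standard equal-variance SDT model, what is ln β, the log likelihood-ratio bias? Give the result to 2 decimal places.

ln β = -0.64

H = 89/100 = 0.8900
FA = 32/100 = 0.3200
Φ⁻¹(H) = 1.227
Φ⁻¹(FA) = -0.468
ln β = −½·[z(H)² − z(FA)²] = −0.5 × (1.506 − 0.219) = -0.6435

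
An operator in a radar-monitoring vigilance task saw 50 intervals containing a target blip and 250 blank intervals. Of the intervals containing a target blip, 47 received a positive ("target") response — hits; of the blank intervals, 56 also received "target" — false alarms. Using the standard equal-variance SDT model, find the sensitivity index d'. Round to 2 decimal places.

H = 47/50 = 0.9400
FA = 56/250 = 0.2240
z(H) = 1.5548
z(FA) = -0.7588
d' = z(H) − z(FA) = 1.5548 − (-0.7588) = 2.3136

d' = 2.31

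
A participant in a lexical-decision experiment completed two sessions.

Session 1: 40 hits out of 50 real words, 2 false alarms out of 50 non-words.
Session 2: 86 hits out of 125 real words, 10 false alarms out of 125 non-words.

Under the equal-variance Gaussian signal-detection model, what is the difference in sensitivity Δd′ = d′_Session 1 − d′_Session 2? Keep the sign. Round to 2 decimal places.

Δd′ = 0.70

Session 1: z(0.8000) = 0.842, z(0.0400) = -1.751, d' = 2.593
Session 2: z(0.6880) = 0.490, z(0.0800) = -1.405, d' = 1.895
Δd' = d'_Session 1 − d'_Session 2 = 2.593 − 1.895 = 0.698
Session 1 has the higher sensitivity.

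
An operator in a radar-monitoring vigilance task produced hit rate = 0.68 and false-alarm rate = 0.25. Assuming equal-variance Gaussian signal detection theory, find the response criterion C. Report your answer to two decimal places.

C = 0.10

Φ⁻¹(0.68) = 0.4677, Φ⁻¹(0.25) = -0.6745
c = −½·[z(H) + z(FA)] = −0.5 × (0.4677 + (-0.6745)) = 0.1034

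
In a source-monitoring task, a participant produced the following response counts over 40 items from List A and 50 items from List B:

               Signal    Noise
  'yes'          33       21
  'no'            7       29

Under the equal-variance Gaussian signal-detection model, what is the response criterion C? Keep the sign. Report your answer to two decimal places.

C = -0.37

H = 33/40 = 0.8250
FA = 21/50 = 0.4200
z(H) = z(0.8250) = 0.935
z(FA) = z(0.4200) = -0.202
c = −½·[z(H) + z(FA)] = −0.5 × (0.935 + (-0.202)) = -0.3665
c < 0: the participant has a liberal response bias.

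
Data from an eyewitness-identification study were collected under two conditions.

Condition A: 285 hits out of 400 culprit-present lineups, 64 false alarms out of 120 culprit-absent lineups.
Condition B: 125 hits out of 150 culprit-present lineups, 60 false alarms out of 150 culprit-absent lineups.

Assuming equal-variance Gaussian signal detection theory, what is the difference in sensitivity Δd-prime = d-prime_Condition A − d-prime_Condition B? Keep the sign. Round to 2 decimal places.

Condition A: z(0.7125) = 0.561, z(0.5333) = 0.084, d' = 0.477
Condition B: z(0.8333) = 0.967, z(0.4000) = -0.253, d' = 1.220
Δd' = d'_Condition A − d'_Condition B = 0.477 − 1.220 = -0.743
Condition B has the higher sensitivity.

Δd-prime = -0.74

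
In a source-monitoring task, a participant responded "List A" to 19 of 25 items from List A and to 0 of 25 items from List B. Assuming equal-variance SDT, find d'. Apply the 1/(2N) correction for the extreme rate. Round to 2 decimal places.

d' = 2.76

The false-alarm rate is 0/25 = 0, so apply the 1/(2N) correction: FA → 1/(2·25) = 0.02000.
z(H) = z(0.76000) = 0.706
z(FA) = z(0.02000) = -2.054
d' = 0.706 − (-2.054) = 2.760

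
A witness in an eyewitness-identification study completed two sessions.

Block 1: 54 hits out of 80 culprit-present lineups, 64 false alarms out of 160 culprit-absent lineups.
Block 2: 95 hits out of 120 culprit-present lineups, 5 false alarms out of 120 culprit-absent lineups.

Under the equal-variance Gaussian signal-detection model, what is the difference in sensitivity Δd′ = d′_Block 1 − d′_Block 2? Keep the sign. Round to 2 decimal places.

Δd′ = -1.84

Block 1: z(0.6750) = 0.454, z(0.4000) = -0.253, d' = 0.707
Block 2: z(0.7917) = 0.812, z(0.0417) = -1.731, d' = 2.543
Δd' = d'_Block 1 − d'_Block 2 = 0.707 − 2.543 = -1.836
Block 2 has the higher sensitivity.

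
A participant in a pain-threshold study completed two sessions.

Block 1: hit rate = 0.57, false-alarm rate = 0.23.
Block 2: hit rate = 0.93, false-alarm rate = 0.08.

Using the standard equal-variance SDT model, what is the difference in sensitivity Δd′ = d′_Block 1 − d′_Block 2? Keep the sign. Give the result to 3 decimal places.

Block 1: z(0.57) = 0.1764, z(0.23) = -0.7388, d' = 0.9152
Block 2: z(0.93) = 1.4758, z(0.08) = -1.4051, d' = 2.8809
Δd' = d'_Block 1 − d'_Block 2 = 0.9152 − 2.8809 = -1.9657
Block 2 has the higher sensitivity.

Δd′ = -1.966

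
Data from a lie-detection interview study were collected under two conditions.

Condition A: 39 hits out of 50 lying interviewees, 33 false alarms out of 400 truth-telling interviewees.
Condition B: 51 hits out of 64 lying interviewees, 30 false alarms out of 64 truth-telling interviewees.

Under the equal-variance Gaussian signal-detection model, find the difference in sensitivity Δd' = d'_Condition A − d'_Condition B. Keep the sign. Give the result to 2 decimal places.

Δd' = 1.25

Condition A: z(0.7800) = 0.772, z(0.0825) = -1.388, d' = 2.160
Condition B: z(0.7969) = 0.831, z(0.4688) = -0.078, d' = 0.909
Δd' = d'_Condition A − d'_Condition B = 2.160 − 0.909 = 1.251
Condition A has the higher sensitivity.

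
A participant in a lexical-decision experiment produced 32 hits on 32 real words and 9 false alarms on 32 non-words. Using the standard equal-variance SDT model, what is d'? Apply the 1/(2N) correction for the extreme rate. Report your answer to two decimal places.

The hit rate is 32/32 = 1, so apply the 1/(2N) correction: H → 1 − 1/(2·32) = 0.98438.
z(H) = z(0.98438) = 2.154
z(FA) = z(0.28125) = -0.579
d' = 2.154 − (-0.579) = 2.733

d' = 2.73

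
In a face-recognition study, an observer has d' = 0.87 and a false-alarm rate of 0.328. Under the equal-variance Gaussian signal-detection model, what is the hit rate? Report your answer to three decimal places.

hit rate = 0.664

z(false-alarm rate) = z(0.328) = -0.4454
z(H) = z(FA) + d' = -0.4454 + 0.87 = 0.4246
hit rate = Φ(0.4246) = 0.6644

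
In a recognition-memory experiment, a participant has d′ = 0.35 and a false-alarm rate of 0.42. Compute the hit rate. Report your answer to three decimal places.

z(false-alarm rate) = z(0.42) = -0.2019
z(H) = z(FA) + d' = -0.2019 + 0.35 = 0.1481
hit rate = Φ(0.1481) = 0.5589

hit rate = 0.559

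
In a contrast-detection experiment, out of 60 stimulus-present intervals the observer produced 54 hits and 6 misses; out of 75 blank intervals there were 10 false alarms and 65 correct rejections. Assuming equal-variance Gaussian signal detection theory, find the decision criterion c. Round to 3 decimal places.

H = 54/60 = 0.9000
FA = 10/75 = 0.1333
z(H) = z(0.9000) = 1.2816
z(FA) = z(0.1333) = -1.1109
c = −½·[z(H) + z(FA)] = −0.5 × (1.2816 + (-1.1109)) = -0.08535
c < 0: the observer has a liberal response bias.

c = -0.085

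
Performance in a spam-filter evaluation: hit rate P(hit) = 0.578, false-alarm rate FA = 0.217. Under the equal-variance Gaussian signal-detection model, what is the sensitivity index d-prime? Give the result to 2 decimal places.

Φ⁻¹(H) = 0.1968
Φ⁻¹(FA) = -0.7824
d' = z(H) − z(FA) = 0.1968 − (-0.7824) = 0.9792

d-prime = 0.98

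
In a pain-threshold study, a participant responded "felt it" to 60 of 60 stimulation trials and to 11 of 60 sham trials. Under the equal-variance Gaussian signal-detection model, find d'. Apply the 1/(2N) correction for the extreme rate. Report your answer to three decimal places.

The hit rate is 60/60 = 1, so apply the 1/(2N) correction: H → 1 − 1/(2·60) = 0.99167.
z(H) = z(0.99167) = 2.3941
z(FA) = z(0.18333) = -0.9027
d' = 2.3941 − (-0.9027) = 3.2968

d' = 3.297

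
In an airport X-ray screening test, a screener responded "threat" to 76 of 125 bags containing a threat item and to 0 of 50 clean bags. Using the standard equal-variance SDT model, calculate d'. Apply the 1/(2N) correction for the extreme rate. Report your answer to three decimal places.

d' = 2.600

The false-alarm rate is 0/50 = 0, so apply the 1/(2N) correction: FA → 1/(2·50) = 0.01000.
z(H) = z(0.60800) = 0.2741
z(FA) = z(0.01000) = -2.3263
d' = 0.2741 − (-2.3263) = 2.6004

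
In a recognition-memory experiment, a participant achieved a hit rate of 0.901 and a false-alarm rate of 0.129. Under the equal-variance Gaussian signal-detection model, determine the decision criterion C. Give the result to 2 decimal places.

z(H) = z(0.901) = 1.287
z(FA) = z(0.129) = -1.131
c = −½·[z(H) + z(FA)] = −0.5 × (1.287 + (-1.131)) = -0.078

C = -0.08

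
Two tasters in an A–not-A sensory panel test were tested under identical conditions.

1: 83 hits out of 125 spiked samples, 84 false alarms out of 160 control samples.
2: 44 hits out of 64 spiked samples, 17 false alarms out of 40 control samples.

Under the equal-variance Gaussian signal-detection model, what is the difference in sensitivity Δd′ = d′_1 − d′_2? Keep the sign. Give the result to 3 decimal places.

1: z(0.6640) = 0.4234, z(0.5250) = 0.0627, d' = 0.3607
2: z(0.6875) = 0.4888, z(0.4250) = -0.1891, d' = 0.6779
Δd' = d'_1 − d'_2 = 0.3607 − 0.6779 = -0.3172
2 has the higher sensitivity.

Δd′ = -0.317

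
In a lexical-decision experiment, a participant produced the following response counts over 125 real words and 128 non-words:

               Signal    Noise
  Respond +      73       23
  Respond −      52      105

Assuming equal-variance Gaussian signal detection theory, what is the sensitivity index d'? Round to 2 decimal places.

H = 73/125 = 0.5840
FA = 23/128 = 0.1797
Φ⁻¹(0.5840) = 0.2121, Φ⁻¹(0.1797) = -0.9165
d' = z(H) − z(FA) = 0.2121 − (-0.9165) = 1.1286

d' = 1.13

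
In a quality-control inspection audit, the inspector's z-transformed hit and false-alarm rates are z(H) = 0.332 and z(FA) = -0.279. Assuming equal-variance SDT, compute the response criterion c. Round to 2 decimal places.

c = −½·[z(H) + z(FA)] = −½·(0.332 + (-0.279)) = -0.0265

c = -0.03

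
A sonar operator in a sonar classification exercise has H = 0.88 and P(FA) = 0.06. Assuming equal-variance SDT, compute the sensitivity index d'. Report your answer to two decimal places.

d' = 2.73

Φ⁻¹(H) = 1.1750
Φ⁻¹(FA) = -1.5548
d' = z(H) − z(FA) = 1.1750 − (-1.5548) = 2.7298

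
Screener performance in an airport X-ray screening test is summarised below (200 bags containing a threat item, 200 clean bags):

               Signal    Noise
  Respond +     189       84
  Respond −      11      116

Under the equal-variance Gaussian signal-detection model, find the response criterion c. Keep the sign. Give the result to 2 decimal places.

H = 189/200 = 0.9450
FA = 84/200 = 0.4200
z(H) = z(0.9450) = 1.598
z(FA) = z(0.4200) = -0.202
c = −½·[z(H) + z(FA)] = −0.5 × (1.598 + (-0.202)) = -0.698
c < 0: the screener has a liberal response bias.

c = -0.70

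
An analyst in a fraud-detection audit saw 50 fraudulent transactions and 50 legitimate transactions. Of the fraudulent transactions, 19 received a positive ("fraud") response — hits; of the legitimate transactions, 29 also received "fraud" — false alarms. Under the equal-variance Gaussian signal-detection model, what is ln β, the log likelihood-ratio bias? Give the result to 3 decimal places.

H = 19/50 = 0.3800
FA = 29/50 = 0.5800
Φ⁻¹(H) = -0.3055
Φ⁻¹(FA) = 0.2019
ln β = −½·[z(H)² − z(FA)²] = −0.5 × (0.0933 − 0.0408) = -0.02625

ln β = -0.026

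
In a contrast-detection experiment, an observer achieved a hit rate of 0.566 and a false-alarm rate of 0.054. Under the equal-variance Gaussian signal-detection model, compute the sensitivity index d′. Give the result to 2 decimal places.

Φ⁻¹(H) = 0.166
Φ⁻¹(FA) = -1.607
d' = z(H) − z(FA) = 0.166 − (-1.607) = 1.773

d′ = 1.77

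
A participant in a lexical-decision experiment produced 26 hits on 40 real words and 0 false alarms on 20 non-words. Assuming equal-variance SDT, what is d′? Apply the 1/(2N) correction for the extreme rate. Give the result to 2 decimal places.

d′ = 2.35

The false-alarm rate is 0/20 = 0, so apply the 1/(2N) correction: FA → 1/(2·20) = 0.02500.
z(H) = z(0.65000) = 0.385
z(FA) = z(0.02500) = -1.960
d' = 0.385 − (-1.960) = 2.345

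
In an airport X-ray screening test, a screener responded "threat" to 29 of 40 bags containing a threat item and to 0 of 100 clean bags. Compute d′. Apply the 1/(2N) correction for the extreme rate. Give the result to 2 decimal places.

The false-alarm rate is 0/100 = 0, so apply the 1/(2N) correction: FA → 1/(2·100) = 0.00500.
z(H) = z(0.72500) = 0.598
z(FA) = z(0.00500) = -2.576
d' = 0.598 − (-2.576) = 3.174

d′ = 3.17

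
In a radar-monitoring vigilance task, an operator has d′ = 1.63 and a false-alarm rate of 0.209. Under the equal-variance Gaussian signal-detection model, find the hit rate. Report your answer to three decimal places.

hit rate = 0.794

z(false-alarm rate) = z(0.209) = -0.8099
z(H) = z(FA) + d' = -0.8099 + 1.63 = 0.8201
hit rate = Φ(0.8201) = 0.7939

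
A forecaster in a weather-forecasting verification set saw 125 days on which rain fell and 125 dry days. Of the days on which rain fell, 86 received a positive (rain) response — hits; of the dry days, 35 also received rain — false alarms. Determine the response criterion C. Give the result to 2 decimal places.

H = 86/125 = 0.6880
FA = 35/125 = 0.2800
Φ⁻¹(H) = 0.4902
Φ⁻¹(FA) = -0.5828
c = −½·[z(H) + z(FA)] = −0.5 × (0.4902 + (-0.5828)) = 0.0463
c > 0: the forecaster has a conservative response bias.

C = 0.05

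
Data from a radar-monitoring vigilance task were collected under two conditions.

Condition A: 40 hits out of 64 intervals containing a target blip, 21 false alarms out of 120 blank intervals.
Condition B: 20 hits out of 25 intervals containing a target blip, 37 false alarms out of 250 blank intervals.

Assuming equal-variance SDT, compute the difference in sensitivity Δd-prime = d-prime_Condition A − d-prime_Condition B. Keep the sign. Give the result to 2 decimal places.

Δd-prime = -0.63

Condition A: z(0.6250) = 0.319, z(0.1750) = -0.935, d' = 1.254
Condition B: z(0.8000) = 0.842, z(0.1480) = -1.045, d' = 1.887
Δd' = d'_Condition A − d'_Condition B = 1.254 − 1.887 = -0.633
Condition B has the higher sensitivity.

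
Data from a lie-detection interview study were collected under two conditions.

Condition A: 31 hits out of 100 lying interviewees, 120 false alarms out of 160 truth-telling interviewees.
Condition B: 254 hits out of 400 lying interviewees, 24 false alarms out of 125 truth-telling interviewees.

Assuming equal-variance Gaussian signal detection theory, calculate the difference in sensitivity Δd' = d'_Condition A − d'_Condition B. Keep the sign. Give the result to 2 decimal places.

Δd' = -2.39

Condition A: z(0.3100) = -0.496, z(0.7500) = 0.674, d' = -1.170
Condition B: z(0.6350) = 0.345, z(0.1920) = -0.871, d' = 1.216
Δd' = d'_Condition A − d'_Condition B = -1.170 − 1.216 = -2.386
Condition B has the higher sensitivity.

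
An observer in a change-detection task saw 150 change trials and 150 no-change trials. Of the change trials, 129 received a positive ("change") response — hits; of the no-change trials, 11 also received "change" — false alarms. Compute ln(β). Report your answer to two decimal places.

H = 129/150 = 0.8600
FA = 11/150 = 0.0733
Φ⁻¹(H) = Φ⁻¹(0.8600) = 1.080
Φ⁻¹(FA) = Φ⁻¹(0.0733) = -1.452
ln β = −½·[z(H)² − z(FA)²] = −0.5 × (1.166 − 2.108) = 0.471

ln β = 0.47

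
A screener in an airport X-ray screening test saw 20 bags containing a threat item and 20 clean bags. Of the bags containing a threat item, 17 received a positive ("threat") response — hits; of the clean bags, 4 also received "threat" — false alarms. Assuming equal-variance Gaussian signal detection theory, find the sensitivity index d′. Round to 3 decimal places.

d′ = 1.878

H = 17/20 = 0.8500
FA = 4/20 = 0.2000
z(H) = 1.0364
z(FA) = -0.8416
d' = z(H) − z(FA) = 1.0364 − (-0.8416) = 1.8780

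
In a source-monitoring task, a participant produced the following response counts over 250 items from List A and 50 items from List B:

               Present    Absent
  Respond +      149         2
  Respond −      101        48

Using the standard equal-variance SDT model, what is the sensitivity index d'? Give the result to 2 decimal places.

d' = 1.99

H = 149/250 = 0.5960
FA = 2/50 = 0.0400
Φ⁻¹(H) = Φ⁻¹(0.5960) = 0.243
Φ⁻¹(FA) = Φ⁻¹(0.0400) = -1.751
d' = z(H) − z(FA) = 0.243 − (-1.751) = 1.994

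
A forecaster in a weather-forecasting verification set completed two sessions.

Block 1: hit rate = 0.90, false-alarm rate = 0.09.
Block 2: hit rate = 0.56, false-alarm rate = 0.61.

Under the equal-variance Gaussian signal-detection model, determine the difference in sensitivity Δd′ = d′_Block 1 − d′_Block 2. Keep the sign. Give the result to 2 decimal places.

Block 1: z(0.90) = 1.282, z(0.09) = -1.341, d' = 2.623
Block 2: z(0.56) = 0.151, z(0.61) = 0.279, d' = -0.128
Δd' = d'_Block 1 − d'_Block 2 = 2.623 − (-0.128) = 2.751
Block 1 has the higher sensitivity.

Δd′ = 2.75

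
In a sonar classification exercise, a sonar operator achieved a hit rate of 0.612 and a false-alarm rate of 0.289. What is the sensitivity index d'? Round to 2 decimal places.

d' = 0.84

z(H) = z(0.612) = 0.2845
z(FA) = z(0.289) = -0.5563
d' = z(H) − z(FA) = 0.2845 − (-0.5563) = 0.8408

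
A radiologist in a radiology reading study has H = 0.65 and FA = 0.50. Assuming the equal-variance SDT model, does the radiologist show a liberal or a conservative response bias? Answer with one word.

z(H) = 0.385, z(FA) = 0.000
c = −½·(z(H) + z(FA)) = -0.1925
c < 0 → liberal criterion (biased toward responding “yes”).

liberal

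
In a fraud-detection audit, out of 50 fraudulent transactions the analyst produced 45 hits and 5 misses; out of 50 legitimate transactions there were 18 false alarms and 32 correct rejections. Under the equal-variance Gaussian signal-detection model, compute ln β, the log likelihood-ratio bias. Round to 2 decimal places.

ln β = -0.76

H = 45/50 = 0.9000
FA = 18/50 = 0.3600
Φ⁻¹(H) = 1.282
Φ⁻¹(FA) = -0.358
ln β = −½·[z(H)² − z(FA)²] = −0.5 × (1.644 − 0.128) = -0.758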